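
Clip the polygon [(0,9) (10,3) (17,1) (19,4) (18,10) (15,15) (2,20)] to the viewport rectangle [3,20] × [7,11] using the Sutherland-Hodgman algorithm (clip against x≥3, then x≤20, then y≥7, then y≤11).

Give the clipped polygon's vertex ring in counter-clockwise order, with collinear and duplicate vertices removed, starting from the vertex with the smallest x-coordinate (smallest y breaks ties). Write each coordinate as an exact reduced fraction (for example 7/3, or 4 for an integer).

Clipped polygon: [(3,36/5) (10/3,7) (37/2,7) (18,10) (87/5,11) (3,11)]

1. After x ≥ 3: [(3,36/5) (10,3) (17,1) (19,4) (18,10) (15,15) (3,255/13)]
2. After x ≤ 20: [(3,36/5) (10,3) (17,1) (19,4) (18,10) (15,15) (3,255/13)]
3. After y ≥ 7: [(3,36/5) (10/3,7) (37/2,7) (18,10) (15,15) (3,255/13)]
4. After y ≤ 11: [(3,11) (3,36/5) (10/3,7) (37/2,7) (18,10) (87/5,11)]
5. Canonical ring: [(3,36/5) (10/3,7) (37/2,7) (18,10) (87/5,11) (3,11)]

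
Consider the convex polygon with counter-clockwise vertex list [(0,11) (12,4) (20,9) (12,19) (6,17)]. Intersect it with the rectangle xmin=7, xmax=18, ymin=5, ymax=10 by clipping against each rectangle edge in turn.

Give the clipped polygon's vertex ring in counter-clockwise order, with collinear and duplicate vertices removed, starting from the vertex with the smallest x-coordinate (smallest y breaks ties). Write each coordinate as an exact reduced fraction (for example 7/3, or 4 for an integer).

1. After x ≥ 7: [(7,83/12) (12,4) (20,9) (12,19) (7,52/3)]
2. After x ≤ 18: [(7,83/12) (12,4) (18,31/4) (18,23/2) (12,19) (7,52/3)]
3. After y ≥ 5: [(7,83/12) (72/7,5) (68/5,5) (18,31/4) (18,23/2) (12,19) (7,52/3)]
4. After y ≤ 10: [(7,10) (7,83/12) (72/7,5) (68/5,5) (18,31/4) (18,10)]
5. Canonical ring: [(7,83/12) (72/7,5) (68/5,5) (18,31/4) (18,10) (7,10)]

Clipped polygon: [(7,83/12) (72/7,5) (68/5,5) (18,31/4) (18,10) (7,10)]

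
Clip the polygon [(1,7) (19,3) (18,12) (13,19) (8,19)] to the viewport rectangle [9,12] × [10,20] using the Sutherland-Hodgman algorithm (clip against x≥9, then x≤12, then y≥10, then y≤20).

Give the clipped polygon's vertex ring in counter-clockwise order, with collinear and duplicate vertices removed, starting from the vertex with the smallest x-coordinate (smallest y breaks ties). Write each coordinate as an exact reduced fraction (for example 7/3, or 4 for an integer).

1. After x ≥ 9: [(9,47/9) (19,3) (18,12) (13,19) (9,19)]
2. After x ≤ 12: [(9,47/9) (12,41/9) (12,19) (9,19)]
3. After y ≥ 10: [(9,10) (12,10) (12,19) (9,19)]
4. After y ≤ 20: [(9,10) (12,10) (12,19) (9,19)]
5. Canonical ring: [(9,10) (12,10) (12,19) (9,19)]

Clipped polygon: [(9,10) (12,10) (12,19) (9,19)]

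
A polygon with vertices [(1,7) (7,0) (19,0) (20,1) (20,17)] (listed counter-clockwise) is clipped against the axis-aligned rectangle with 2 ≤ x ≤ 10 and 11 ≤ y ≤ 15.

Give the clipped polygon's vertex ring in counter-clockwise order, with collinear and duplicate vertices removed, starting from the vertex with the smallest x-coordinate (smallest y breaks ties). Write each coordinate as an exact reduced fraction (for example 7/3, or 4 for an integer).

Clipped polygon: [(43/5,11) (10,11) (10,223/19)]

1. After x ≥ 2: [(2,143/19) (2,35/6) (7,0) (19,0) (20,1) (20,17)]
2. After x ≤ 10: [(10,223/19) (2,143/19) (2,35/6) (7,0) (10,0)]
3. After y ≥ 11: [(10,11) (10,223/19) (43/5,11)]
4. After y ≤ 15: [(10,11) (10,223/19) (43/5,11)]
5. Canonical ring: [(43/5,11) (10,11) (10,223/19)]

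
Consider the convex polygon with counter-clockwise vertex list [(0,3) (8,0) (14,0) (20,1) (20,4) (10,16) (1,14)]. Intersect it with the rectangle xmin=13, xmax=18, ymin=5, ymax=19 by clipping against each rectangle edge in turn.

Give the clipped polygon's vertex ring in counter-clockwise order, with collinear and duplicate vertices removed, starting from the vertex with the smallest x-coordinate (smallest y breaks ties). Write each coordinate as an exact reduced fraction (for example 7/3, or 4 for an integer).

1. After x ≥ 13: [(13,0) (14,0) (20,1) (20,4) (13,62/5)]
2. After x ≤ 18: [(13,0) (14,0) (18,2/3) (18,32/5) (13,62/5)]
3. After y ≥ 5: [(13,5) (18,5) (18,32/5) (13,62/5)]
4. After y ≤ 19: [(13,5) (18,5) (18,32/5) (13,62/5)]
5. Canonical ring: [(13,5) (18,5) (18,32/5) (13,62/5)]

Clipped polygon: [(13,5) (18,5) (18,32/5) (13,62/5)]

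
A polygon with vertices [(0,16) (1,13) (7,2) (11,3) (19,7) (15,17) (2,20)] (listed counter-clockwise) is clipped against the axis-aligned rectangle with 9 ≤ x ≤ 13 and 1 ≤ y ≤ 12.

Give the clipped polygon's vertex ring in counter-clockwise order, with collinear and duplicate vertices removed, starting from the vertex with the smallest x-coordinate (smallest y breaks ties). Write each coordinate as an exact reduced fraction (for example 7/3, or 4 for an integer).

Clipped polygon: [(9,5/2) (11,3) (13,4) (13,12) (9,12)]

1. After x ≥ 9: [(9,5/2) (11,3) (19,7) (15,17) (9,239/13)]
2. After x ≤ 13: [(9,5/2) (11,3) (13,4) (13,227/13) (9,239/13)]
3. After y ≥ 1: [(9,5/2) (11,3) (13,4) (13,227/13) (9,239/13)]
4. After y ≤ 12: [(9,12) (9,5/2) (11,3) (13,4) (13,12)]
5. Canonical ring: [(9,5/2) (11,3) (13,4) (13,12) (9,12)]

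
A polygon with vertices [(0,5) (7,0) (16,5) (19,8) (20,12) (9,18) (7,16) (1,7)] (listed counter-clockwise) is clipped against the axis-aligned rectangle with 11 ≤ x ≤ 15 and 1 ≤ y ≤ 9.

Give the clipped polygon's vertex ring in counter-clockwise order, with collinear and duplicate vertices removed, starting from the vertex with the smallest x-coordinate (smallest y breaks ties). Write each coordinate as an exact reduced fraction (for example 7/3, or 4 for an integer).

1. After x ≥ 11: [(11,20/9) (16,5) (19,8) (20,12) (11,186/11)]
2. After x ≤ 15: [(11,20/9) (15,40/9) (15,162/11) (11,186/11)]
3. After y ≥ 1: [(11,20/9) (15,40/9) (15,162/11) (11,186/11)]
4. After y ≤ 9: [(11,9) (11,20/9) (15,40/9) (15,9)]
5. Canonical ring: [(11,20/9) (15,40/9) (15,9) (11,9)]

Clipped polygon: [(11,20/9) (15,40/9) (15,9) (11,9)]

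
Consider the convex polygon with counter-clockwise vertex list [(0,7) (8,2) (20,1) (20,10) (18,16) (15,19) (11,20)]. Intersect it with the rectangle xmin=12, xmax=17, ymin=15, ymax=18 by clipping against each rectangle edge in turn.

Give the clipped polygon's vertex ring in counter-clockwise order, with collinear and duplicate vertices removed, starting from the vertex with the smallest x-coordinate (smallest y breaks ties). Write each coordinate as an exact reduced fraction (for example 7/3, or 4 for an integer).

Clipped polygon: [(12,15) (17,15) (17,17) (16,18) (12,18)]

1. After x ≥ 12: [(12,5/3) (20,1) (20,10) (18,16) (15,19) (12,79/4)]
2. After x ≤ 17: [(12,5/3) (17,5/4) (17,17) (15,19) (12,79/4)]
3. After y ≥ 15: [(12,15) (17,15) (17,17) (15,19) (12,79/4)]
4. After y ≤ 18: [(12,18) (12,15) (17,15) (17,17) (16,18)]
5. Canonical ring: [(12,15) (17,15) (17,17) (16,18) (12,18)]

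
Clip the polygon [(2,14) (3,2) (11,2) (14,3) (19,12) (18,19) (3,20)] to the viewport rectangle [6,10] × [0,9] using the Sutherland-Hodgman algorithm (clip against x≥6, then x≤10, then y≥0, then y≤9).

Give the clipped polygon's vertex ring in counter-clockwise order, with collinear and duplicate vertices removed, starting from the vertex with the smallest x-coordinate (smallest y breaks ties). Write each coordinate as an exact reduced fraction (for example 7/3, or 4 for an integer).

Clipped polygon: [(6,2) (10,2) (10,9) (6,9)]

1. After x ≥ 6: [(6,2) (11,2) (14,3) (19,12) (18,19) (6,99/5)]
2. After x ≤ 10: [(6,2) (10,2) (10,293/15) (6,99/5)]
3. After y ≥ 0: [(6,2) (10,2) (10,293/15) (6,99/5)]
4. After y ≤ 9: [(6,9) (6,2) (10,2) (10,9)]
5. Canonical ring: [(6,2) (10,2) (10,9) (6,9)]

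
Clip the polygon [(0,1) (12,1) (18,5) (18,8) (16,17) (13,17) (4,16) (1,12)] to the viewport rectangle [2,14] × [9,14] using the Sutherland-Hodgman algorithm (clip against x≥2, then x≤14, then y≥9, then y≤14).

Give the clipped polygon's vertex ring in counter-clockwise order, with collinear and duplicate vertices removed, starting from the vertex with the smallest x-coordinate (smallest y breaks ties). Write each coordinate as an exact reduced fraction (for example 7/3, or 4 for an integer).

Clipped polygon: [(2,9) (14,9) (14,14) (5/2,14) (2,40/3)]

1. After x ≥ 2: [(2,1) (12,1) (18,5) (18,8) (16,17) (13,17) (4,16) (2,40/3)]
2. After x ≤ 14: [(2,1) (12,1) (14,7/3) (14,17) (13,17) (4,16) (2,40/3)]
3. After y ≥ 9: [(2,9) (14,9) (14,17) (13,17) (4,16) (2,40/3)]
4. After y ≤ 14: [(2,9) (14,9) (14,14) (5/2,14) (2,40/3)]
5. Canonical ring: [(2,9) (14,9) (14,14) (5/2,14) (2,40/3)]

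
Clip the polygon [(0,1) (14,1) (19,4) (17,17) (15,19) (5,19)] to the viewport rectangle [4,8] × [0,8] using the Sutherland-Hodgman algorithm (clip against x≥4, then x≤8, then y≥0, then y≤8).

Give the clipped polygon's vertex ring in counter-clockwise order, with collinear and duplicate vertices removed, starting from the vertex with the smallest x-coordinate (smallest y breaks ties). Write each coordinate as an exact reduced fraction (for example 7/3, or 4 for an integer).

1. After x ≥ 4: [(4,77/5) (4,1) (14,1) (19,4) (17,17) (15,19) (5,19)]
2. After x ≤ 8: [(4,77/5) (4,1) (8,1) (8,19) (5,19)]
3. After y ≥ 0: [(4,77/5) (4,1) (8,1) (8,19) (5,19)]
4. After y ≤ 8: [(4,8) (4,1) (8,1) (8,8)]
5. Canonical ring: [(4,1) (8,1) (8,8) (4,8)]

Clipped polygon: [(4,1) (8,1) (8,8) (4,8)]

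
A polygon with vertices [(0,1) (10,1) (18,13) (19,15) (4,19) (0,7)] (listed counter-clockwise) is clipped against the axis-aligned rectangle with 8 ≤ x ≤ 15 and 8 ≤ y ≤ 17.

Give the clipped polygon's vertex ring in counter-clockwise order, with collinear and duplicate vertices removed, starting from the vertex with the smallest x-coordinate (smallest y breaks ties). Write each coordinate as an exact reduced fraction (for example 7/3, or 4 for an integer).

1. After x ≥ 8: [(8,1) (10,1) (18,13) (19,15) (8,269/15)]
2. After x ≤ 15: [(8,1) (10,1) (15,17/2) (15,241/15) (8,269/15)]
3. After y ≥ 8: [(8,8) (44/3,8) (15,17/2) (15,241/15) (8,269/15)]
4. After y ≤ 17: [(8,17) (8,8) (44/3,8) (15,17/2) (15,241/15) (23/2,17)]
5. Canonical ring: [(8,8) (44/3,8) (15,17/2) (15,241/15) (23/2,17) (8,17)]

Clipped polygon: [(8,8) (44/3,8) (15,17/2) (15,241/15) (23/2,17) (8,17)]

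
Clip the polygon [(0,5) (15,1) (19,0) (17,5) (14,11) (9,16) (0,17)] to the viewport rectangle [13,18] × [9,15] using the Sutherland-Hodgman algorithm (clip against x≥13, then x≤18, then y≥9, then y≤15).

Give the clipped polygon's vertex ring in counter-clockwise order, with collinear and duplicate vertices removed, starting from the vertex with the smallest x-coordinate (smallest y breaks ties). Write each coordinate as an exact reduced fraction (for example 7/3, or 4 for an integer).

1. After x ≥ 13: [(13,23/15) (15,1) (19,0) (17,5) (14,11) (13,12)]
2. After x ≤ 18: [(13,23/15) (15,1) (18,1/4) (18,5/2) (17,5) (14,11) (13,12)]
3. After y ≥ 9: [(13,9) (15,9) (14,11) (13,12)]
4. After y ≤ 15: [(13,9) (15,9) (14,11) (13,12)]
5. Canonical ring: [(13,9) (15,9) (14,11) (13,12)]

Clipped polygon: [(13,9) (15,9) (14,11) (13,12)]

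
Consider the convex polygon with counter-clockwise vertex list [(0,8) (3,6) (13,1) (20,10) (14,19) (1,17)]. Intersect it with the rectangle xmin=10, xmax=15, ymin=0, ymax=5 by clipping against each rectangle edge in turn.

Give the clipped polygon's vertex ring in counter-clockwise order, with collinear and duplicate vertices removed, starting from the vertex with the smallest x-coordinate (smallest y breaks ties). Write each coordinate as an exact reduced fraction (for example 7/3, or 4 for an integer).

Clipped polygon: [(10,5/2) (13,1) (15,25/7) (15,5) (10,5)]

1. After x ≥ 10: [(10,5/2) (13,1) (20,10) (14,19) (10,239/13)]
2. After x ≤ 15: [(10,5/2) (13,1) (15,25/7) (15,35/2) (14,19) (10,239/13)]
3. After y ≥ 0: [(10,5/2) (13,1) (15,25/7) (15,35/2) (14,19) (10,239/13)]
4. After y ≤ 5: [(10,5) (10,5/2) (13,1) (15,25/7) (15,5)]
5. Canonical ring: [(10,5/2) (13,1) (15,25/7) (15,5) (10,5)]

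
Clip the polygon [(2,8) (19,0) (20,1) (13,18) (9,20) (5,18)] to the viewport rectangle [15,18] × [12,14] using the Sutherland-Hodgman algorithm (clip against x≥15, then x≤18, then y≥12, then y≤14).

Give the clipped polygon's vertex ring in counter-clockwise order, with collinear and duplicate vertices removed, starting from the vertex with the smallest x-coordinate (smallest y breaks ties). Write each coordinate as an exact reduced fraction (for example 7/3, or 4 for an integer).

Clipped polygon: [(15,12) (263/17,12) (15,92/7)]

1. After x ≥ 15: [(15,32/17) (19,0) (20,1) (15,92/7)]
2. After x ≤ 18: [(15,32/17) (18,8/17) (18,41/7) (15,92/7)]
3. After y ≥ 12: [(15,12) (263/17,12) (15,92/7)]
4. After y ≤ 14: [(15,12) (263/17,12) (15,92/7)]
5. Canonical ring: [(15,12) (263/17,12) (15,92/7)]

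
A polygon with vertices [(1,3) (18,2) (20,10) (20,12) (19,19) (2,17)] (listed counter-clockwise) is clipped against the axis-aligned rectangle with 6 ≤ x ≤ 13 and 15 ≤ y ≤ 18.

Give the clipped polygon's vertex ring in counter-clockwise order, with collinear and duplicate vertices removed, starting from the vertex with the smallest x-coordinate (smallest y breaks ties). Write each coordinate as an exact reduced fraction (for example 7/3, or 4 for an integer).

1. After x ≥ 6: [(6,46/17) (18,2) (20,10) (20,12) (19,19) (6,297/17)]
2. After x ≤ 13: [(6,46/17) (13,39/17) (13,311/17) (6,297/17)]
3. After y ≥ 15: [(6,15) (13,15) (13,311/17) (6,297/17)]
4. After y ≤ 18: [(6,15) (13,15) (13,18) (21/2,18) (6,297/17)]
5. Canonical ring: [(6,15) (13,15) (13,18) (21/2,18) (6,297/17)]

Clipped polygon: [(6,15) (13,15) (13,18) (21/2,18) (6,297/17)]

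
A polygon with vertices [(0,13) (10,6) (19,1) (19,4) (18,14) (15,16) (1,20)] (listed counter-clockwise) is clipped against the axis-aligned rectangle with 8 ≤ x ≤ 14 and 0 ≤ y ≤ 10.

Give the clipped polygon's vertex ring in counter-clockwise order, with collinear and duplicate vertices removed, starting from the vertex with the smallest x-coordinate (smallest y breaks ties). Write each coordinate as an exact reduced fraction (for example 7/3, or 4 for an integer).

1. After x ≥ 8: [(8,37/5) (10,6) (19,1) (19,4) (18,14) (15,16) (8,18)]
2. After x ≤ 14: [(8,37/5) (10,6) (14,34/9) (14,114/7) (8,18)]
3. After y ≥ 0: [(8,37/5) (10,6) (14,34/9) (14,114/7) (8,18)]
4. After y ≤ 10: [(8,10) (8,37/5) (10,6) (14,34/9) (14,10)]
5. Canonical ring: [(8,37/5) (10,6) (14,34/9) (14,10) (8,10)]

Clipped polygon: [(8,37/5) (10,6) (14,34/9) (14,10) (8,10)]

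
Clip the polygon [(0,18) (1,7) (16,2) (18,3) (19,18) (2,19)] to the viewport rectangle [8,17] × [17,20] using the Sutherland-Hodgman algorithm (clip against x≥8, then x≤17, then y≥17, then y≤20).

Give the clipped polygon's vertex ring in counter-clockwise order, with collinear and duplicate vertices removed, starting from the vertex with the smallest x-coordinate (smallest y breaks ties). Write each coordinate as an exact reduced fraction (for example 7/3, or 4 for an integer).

Clipped polygon: [(8,17) (17,17) (17,308/17) (8,317/17)]

1. After x ≥ 8: [(8,14/3) (16,2) (18,3) (19,18) (8,317/17)]
2. After x ≤ 17: [(8,14/3) (16,2) (17,5/2) (17,308/17) (8,317/17)]
3. After y ≥ 17: [(8,17) (17,17) (17,308/17) (8,317/17)]
4. After y ≤ 20: [(8,17) (17,17) (17,308/17) (8,317/17)]
5. Canonical ring: [(8,17) (17,17) (17,308/17) (8,317/17)]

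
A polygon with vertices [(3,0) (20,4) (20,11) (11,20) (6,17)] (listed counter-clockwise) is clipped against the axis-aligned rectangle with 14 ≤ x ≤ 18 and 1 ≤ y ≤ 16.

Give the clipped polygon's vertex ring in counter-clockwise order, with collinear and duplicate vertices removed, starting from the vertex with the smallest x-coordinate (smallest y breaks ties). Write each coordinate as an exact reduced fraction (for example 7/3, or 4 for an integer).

1. After x ≥ 14: [(14,44/17) (20,4) (20,11) (14,17)]
2. After x ≤ 18: [(14,44/17) (18,60/17) (18,13) (14,17)]
3. After y ≥ 1: [(14,44/17) (18,60/17) (18,13) (14,17)]
4. After y ≤ 16: [(14,16) (14,44/17) (18,60/17) (18,13) (15,16)]
5. Canonical ring: [(14,44/17) (18,60/17) (18,13) (15,16) (14,16)]

Clipped polygon: [(14,44/17) (18,60/17) (18,13) (15,16) (14,16)]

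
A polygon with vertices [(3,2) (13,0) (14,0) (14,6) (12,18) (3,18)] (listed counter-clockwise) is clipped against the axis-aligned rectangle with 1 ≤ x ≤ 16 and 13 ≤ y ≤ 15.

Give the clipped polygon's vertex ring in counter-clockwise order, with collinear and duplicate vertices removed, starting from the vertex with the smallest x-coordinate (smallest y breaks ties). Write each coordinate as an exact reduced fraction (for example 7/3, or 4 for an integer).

Clipped polygon: [(3,13) (77/6,13) (25/2,15) (3,15)]

1. After x ≥ 1: [(3,2) (13,0) (14,0) (14,6) (12,18) (3,18)]
2. After x ≤ 16: [(3,2) (13,0) (14,0) (14,6) (12,18) (3,18)]
3. After y ≥ 13: [(3,13) (77/6,13) (12,18) (3,18)]
4. After y ≤ 15: [(3,15) (3,13) (77/6,13) (25/2,15)]
5. Canonical ring: [(3,13) (77/6,13) (25/2,15) (3,15)]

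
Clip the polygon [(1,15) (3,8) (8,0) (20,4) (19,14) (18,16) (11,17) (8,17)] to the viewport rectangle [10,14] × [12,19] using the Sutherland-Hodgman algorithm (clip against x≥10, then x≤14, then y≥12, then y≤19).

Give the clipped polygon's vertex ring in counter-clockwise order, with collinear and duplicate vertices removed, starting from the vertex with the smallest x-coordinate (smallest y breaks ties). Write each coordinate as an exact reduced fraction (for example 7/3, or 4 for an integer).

Clipped polygon: [(10,12) (14,12) (14,116/7) (11,17) (10,17)]

1. After x ≥ 10: [(10,2/3) (20,4) (19,14) (18,16) (11,17) (10,17)]
2. After x ≤ 14: [(10,2/3) (14,2) (14,116/7) (11,17) (10,17)]
3. After y ≥ 12: [(10,12) (14,12) (14,116/7) (11,17) (10,17)]
4. After y ≤ 19: [(10,12) (14,12) (14,116/7) (11,17) (10,17)]
5. Canonical ring: [(10,12) (14,12) (14,116/7) (11,17) (10,17)]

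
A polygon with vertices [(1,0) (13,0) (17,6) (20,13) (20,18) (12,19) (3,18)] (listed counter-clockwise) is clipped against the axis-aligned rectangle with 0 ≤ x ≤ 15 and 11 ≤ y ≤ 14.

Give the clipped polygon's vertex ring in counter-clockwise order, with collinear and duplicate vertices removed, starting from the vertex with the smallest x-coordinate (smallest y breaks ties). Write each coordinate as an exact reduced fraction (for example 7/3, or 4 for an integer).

Clipped polygon: [(20/9,11) (15,11) (15,14) (23/9,14)]

1. After x ≥ 0: [(1,0) (13,0) (17,6) (20,13) (20,18) (12,19) (3,18)]
2. After x ≤ 15: [(1,0) (13,0) (15,3) (15,149/8) (12,19) (3,18)]
3. After y ≥ 11: [(20/9,11) (15,11) (15,149/8) (12,19) (3,18)]
4. After y ≤ 14: [(23/9,14) (20/9,11) (15,11) (15,14)]
5. Canonical ring: [(20/9,11) (15,11) (15,14) (23/9,14)]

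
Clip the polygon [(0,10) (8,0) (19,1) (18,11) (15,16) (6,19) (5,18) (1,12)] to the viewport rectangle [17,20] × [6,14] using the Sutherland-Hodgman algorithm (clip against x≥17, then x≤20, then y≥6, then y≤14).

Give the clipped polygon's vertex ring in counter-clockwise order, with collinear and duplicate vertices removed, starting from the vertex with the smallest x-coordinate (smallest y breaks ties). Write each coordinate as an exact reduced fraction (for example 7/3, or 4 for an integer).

Clipped polygon: [(17,6) (37/2,6) (18,11) (17,38/3)]

1. After x ≥ 17: [(17,9/11) (19,1) (18,11) (17,38/3)]
2. After x ≤ 20: [(17,9/11) (19,1) (18,11) (17,38/3)]
3. After y ≥ 6: [(17,6) (37/2,6) (18,11) (17,38/3)]
4. After y ≤ 14: [(17,6) (37/2,6) (18,11) (17,38/3)]
5. Canonical ring: [(17,6) (37/2,6) (18,11) (17,38/3)]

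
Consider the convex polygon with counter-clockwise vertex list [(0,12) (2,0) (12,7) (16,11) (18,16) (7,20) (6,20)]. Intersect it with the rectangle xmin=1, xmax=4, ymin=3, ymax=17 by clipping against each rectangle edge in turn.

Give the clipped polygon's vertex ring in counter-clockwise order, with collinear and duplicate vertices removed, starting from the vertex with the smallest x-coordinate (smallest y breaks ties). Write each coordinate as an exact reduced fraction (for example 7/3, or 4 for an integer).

Clipped polygon: [(1,6) (3/2,3) (4,3) (4,17) (15/4,17) (1,40/3)]

1. After x ≥ 1: [(1,40/3) (1,6) (2,0) (12,7) (16,11) (18,16) (7,20) (6,20)]
2. After x ≤ 4: [(4,52/3) (1,40/3) (1,6) (2,0) (4,7/5)]
3. After y ≥ 3: [(4,3) (4,52/3) (1,40/3) (1,6) (3/2,3)]
4. After y ≤ 17: [(4,3) (4,17) (15/4,17) (1,40/3) (1,6) (3/2,3)]
5. Canonical ring: [(1,6) (3/2,3) (4,3) (4,17) (15/4,17) (1,40/3)]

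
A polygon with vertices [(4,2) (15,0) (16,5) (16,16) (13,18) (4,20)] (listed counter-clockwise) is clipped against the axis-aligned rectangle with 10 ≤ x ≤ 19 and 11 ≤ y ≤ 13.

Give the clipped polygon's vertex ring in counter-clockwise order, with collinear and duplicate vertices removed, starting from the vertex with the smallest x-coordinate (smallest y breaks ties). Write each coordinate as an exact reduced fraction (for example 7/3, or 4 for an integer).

Clipped polygon: [(10,11) (16,11) (16,13) (10,13)]

1. After x ≥ 10: [(10,10/11) (15,0) (16,5) (16,16) (13,18) (10,56/3)]
2. After x ≤ 19: [(10,10/11) (15,0) (16,5) (16,16) (13,18) (10,56/3)]
3. After y ≥ 11: [(10,11) (16,11) (16,16) (13,18) (10,56/3)]
4. After y ≤ 13: [(10,13) (10,11) (16,11) (16,13)]
5. Canonical ring: [(10,11) (16,11) (16,13) (10,13)]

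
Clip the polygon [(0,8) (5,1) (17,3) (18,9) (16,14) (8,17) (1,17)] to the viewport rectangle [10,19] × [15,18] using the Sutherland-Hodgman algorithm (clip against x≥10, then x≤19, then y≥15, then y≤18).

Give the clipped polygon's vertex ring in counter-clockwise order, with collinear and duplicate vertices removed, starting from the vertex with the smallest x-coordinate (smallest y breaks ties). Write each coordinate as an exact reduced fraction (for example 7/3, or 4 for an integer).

1. After x ≥ 10: [(10,11/6) (17,3) (18,9) (16,14) (10,65/4)]
2. After x ≤ 19: [(10,11/6) (17,3) (18,9) (16,14) (10,65/4)]
3. After y ≥ 15: [(10,15) (40/3,15) (10,65/4)]
4. After y ≤ 18: [(10,15) (40/3,15) (10,65/4)]
5. Canonical ring: [(10,15) (40/3,15) (10,65/4)]

Clipped polygon: [(10,15) (40/3,15) (10,65/4)]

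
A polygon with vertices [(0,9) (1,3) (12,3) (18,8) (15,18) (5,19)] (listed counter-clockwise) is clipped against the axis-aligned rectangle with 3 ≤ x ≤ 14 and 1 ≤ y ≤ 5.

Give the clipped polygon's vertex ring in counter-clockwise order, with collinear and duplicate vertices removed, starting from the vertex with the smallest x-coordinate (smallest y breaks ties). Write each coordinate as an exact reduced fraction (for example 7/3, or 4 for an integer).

Clipped polygon: [(3,3) (12,3) (14,14/3) (14,5) (3,5)]

1. After x ≥ 3: [(3,15) (3,3) (12,3) (18,8) (15,18) (5,19)]
2. After x ≤ 14: [(3,15) (3,3) (12,3) (14,14/3) (14,181/10) (5,19)]
3. After y ≥ 1: [(3,15) (3,3) (12,3) (14,14/3) (14,181/10) (5,19)]
4. After y ≤ 5: [(3,5) (3,3) (12,3) (14,14/3) (14,5)]
5. Canonical ring: [(3,3) (12,3) (14,14/3) (14,5) (3,5)]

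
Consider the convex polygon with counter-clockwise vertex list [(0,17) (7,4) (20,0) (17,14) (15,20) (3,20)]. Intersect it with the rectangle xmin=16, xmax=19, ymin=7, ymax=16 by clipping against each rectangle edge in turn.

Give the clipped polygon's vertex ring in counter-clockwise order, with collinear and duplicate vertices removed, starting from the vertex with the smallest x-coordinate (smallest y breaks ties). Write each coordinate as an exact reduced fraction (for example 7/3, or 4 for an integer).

1. After x ≥ 16: [(16,16/13) (20,0) (17,14) (16,17)]
2. After x ≤ 19: [(16,16/13) (19,4/13) (19,14/3) (17,14) (16,17)]
3. After y ≥ 7: [(16,7) (37/2,7) (17,14) (16,17)]
4. After y ≤ 16: [(16,16) (16,7) (37/2,7) (17,14) (49/3,16)]
5. Canonical ring: [(16,7) (37/2,7) (17,14) (49/3,16) (16,16)]

Clipped polygon: [(16,7) (37/2,7) (17,14) (49/3,16) (16,16)]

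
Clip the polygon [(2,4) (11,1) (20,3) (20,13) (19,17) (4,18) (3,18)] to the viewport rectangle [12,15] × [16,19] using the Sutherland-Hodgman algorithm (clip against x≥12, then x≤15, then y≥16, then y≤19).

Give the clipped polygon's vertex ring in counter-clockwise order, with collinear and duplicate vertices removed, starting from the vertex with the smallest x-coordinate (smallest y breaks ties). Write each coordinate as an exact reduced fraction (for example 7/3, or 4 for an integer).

1. After x ≥ 12: [(12,11/9) (20,3) (20,13) (19,17) (12,262/15)]
2. After x ≤ 15: [(12,11/9) (15,17/9) (15,259/15) (12,262/15)]
3. After y ≥ 16: [(12,16) (15,16) (15,259/15) (12,262/15)]
4. After y ≤ 19: [(12,16) (15,16) (15,259/15) (12,262/15)]
5. Canonical ring: [(12,16) (15,16) (15,259/15) (12,262/15)]

Clipped polygon: [(12,16) (15,16) (15,259/15) (12,262/15)]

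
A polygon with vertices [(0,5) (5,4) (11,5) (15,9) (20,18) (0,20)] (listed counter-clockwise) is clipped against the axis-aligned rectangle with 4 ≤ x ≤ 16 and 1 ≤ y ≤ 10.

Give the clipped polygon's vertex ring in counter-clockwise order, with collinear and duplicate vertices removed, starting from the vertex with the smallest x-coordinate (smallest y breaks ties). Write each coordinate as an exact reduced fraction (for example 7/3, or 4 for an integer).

1. After x ≥ 4: [(4,21/5) (5,4) (11,5) (15,9) (20,18) (4,98/5)]
2. After x ≤ 16: [(4,21/5) (5,4) (11,5) (15,9) (16,54/5) (16,92/5) (4,98/5)]
3. After y ≥ 1: [(4,21/5) (5,4) (11,5) (15,9) (16,54/5) (16,92/5) (4,98/5)]
4. After y ≤ 10: [(4,10) (4,21/5) (5,4) (11,5) (15,9) (140/9,10)]
5. Canonical ring: [(4,21/5) (5,4) (11,5) (15,9) (140/9,10) (4,10)]

Clipped polygon: [(4,21/5) (5,4) (11,5) (15,9) (140/9,10) (4,10)]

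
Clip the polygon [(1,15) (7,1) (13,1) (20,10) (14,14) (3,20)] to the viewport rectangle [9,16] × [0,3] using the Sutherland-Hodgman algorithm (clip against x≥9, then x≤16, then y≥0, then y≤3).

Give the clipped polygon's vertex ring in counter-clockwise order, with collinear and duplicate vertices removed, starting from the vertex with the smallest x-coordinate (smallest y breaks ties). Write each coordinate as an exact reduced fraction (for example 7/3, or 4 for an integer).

1. After x ≥ 9: [(9,1) (13,1) (20,10) (14,14) (9,184/11)]
2. After x ≤ 16: [(9,1) (13,1) (16,34/7) (16,38/3) (14,14) (9,184/11)]
3. After y ≥ 0: [(9,1) (13,1) (16,34/7) (16,38/3) (14,14) (9,184/11)]
4. After y ≤ 3: [(9,3) (9,1) (13,1) (131/9,3)]
5. Canonical ring: [(9,1) (13,1) (131/9,3) (9,3)]

Clipped polygon: [(9,1) (13,1) (131/9,3) (9,3)]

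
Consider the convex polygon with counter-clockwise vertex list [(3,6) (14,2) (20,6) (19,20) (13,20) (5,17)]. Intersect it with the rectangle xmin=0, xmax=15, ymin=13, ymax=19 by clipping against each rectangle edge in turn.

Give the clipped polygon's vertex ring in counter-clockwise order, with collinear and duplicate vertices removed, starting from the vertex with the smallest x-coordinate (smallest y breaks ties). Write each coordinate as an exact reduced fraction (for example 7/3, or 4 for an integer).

Clipped polygon: [(47/11,13) (15,13) (15,19) (31/3,19) (5,17)]

1. After x ≥ 0: [(3,6) (14,2) (20,6) (19,20) (13,20) (5,17)]
2. After x ≤ 15: [(3,6) (14,2) (15,8/3) (15,20) (13,20) (5,17)]
3. After y ≥ 13: [(47/11,13) (15,13) (15,20) (13,20) (5,17)]
4. After y ≤ 19: [(47/11,13) (15,13) (15,19) (31/3,19) (5,17)]
5. Canonical ring: [(47/11,13) (15,13) (15,19) (31/3,19) (5,17)]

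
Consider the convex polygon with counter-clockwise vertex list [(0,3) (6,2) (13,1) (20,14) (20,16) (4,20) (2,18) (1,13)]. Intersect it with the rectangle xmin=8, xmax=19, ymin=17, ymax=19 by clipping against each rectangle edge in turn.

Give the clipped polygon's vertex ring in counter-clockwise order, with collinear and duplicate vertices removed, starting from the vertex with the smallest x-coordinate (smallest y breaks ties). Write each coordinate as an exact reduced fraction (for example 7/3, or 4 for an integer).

1. After x ≥ 8: [(8,12/7) (13,1) (20,14) (20,16) (8,19)]
2. After x ≤ 19: [(8,12/7) (13,1) (19,85/7) (19,65/4) (8,19)]
3. After y ≥ 17: [(8,17) (16,17) (8,19)]
4. After y ≤ 19: [(8,17) (16,17) (8,19)]
5. Canonical ring: [(8,17) (16,17) (8,19)]

Clipped polygon: [(8,17) (16,17) (8,19)]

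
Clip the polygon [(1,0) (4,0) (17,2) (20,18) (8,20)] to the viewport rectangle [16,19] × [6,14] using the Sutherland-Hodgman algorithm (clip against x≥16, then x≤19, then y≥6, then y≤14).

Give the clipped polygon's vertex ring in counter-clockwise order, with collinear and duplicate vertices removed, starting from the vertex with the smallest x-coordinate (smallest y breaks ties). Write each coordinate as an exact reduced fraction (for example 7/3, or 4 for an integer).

1. After x ≥ 16: [(16,24/13) (17,2) (20,18) (16,56/3)]
2. After x ≤ 19: [(16,24/13) (17,2) (19,38/3) (19,109/6) (16,56/3)]
3. After y ≥ 6: [(16,6) (71/4,6) (19,38/3) (19,109/6) (16,56/3)]
4. After y ≤ 14: [(16,14) (16,6) (71/4,6) (19,38/3) (19,14)]
5. Canonical ring: [(16,6) (71/4,6) (19,38/3) (19,14) (16,14)]

Clipped polygon: [(16,6) (71/4,6) (19,38/3) (19,14) (16,14)]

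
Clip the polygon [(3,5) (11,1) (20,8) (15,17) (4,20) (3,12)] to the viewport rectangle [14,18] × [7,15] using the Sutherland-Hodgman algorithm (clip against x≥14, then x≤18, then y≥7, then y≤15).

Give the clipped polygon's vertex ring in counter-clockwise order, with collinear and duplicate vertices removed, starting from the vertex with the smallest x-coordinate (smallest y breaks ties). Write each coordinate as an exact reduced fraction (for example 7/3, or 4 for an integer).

1. After x ≥ 14: [(14,10/3) (20,8) (15,17) (14,190/11)]
2. After x ≤ 18: [(14,10/3) (18,58/9) (18,58/5) (15,17) (14,190/11)]
3. After y ≥ 7: [(14,7) (18,7) (18,58/5) (15,17) (14,190/11)]
4. After y ≤ 15: [(14,15) (14,7) (18,7) (18,58/5) (145/9,15)]
5. Canonical ring: [(14,7) (18,7) (18,58/5) (145/9,15) (14,15)]

Clipped polygon: [(14,7) (18,7) (18,58/5) (145/9,15) (14,15)]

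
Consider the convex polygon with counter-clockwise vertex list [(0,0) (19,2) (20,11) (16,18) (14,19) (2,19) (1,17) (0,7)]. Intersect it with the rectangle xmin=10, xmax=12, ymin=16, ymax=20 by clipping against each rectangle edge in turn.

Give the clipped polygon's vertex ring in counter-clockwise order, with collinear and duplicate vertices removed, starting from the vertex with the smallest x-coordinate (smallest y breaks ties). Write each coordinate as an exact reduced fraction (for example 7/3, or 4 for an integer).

1. After x ≥ 10: [(10,20/19) (19,2) (20,11) (16,18) (14,19) (10,19)]
2. After x ≤ 12: [(10,20/19) (12,24/19) (12,19) (10,19)]
3. After y ≥ 16: [(10,16) (12,16) (12,19) (10,19)]
4. After y ≤ 20: [(10,16) (12,16) (12,19) (10,19)]
5. Canonical ring: [(10,16) (12,16) (12,19) (10,19)]

Clipped polygon: [(10,16) (12,16) (12,19) (10,19)]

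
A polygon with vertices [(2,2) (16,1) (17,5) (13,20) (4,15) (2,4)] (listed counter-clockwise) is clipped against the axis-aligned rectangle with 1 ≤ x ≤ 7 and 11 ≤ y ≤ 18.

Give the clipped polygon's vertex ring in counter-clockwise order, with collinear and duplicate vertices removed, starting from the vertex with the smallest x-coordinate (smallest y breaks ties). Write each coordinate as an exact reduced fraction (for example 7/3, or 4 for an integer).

1. After x ≥ 1: [(2,2) (16,1) (17,5) (13,20) (4,15) (2,4)]
2. After x ≤ 7: [(2,2) (7,23/14) (7,50/3) (4,15) (2,4)]
3. After y ≥ 11: [(7,11) (7,50/3) (4,15) (36/11,11)]
4. After y ≤ 18: [(7,11) (7,50/3) (4,15) (36/11,11)]
5. Canonical ring: [(36/11,11) (7,11) (7,50/3) (4,15)]

Clipped polygon: [(36/11,11) (7,11) (7,50/3) (4,15)]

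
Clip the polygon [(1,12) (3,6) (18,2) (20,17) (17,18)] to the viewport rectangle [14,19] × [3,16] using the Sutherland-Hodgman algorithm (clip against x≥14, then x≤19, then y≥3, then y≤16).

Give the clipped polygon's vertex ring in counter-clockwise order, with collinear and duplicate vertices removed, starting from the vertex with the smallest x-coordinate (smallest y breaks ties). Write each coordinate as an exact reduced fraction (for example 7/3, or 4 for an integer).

Clipped polygon: [(14,46/15) (57/4,3) (272/15,3) (19,19/2) (19,16) (14,16)]

1. After x ≥ 14: [(14,135/8) (14,46/15) (18,2) (20,17) (17,18)]
2. After x ≤ 19: [(14,135/8) (14,46/15) (18,2) (19,19/2) (19,52/3) (17,18)]
3. After y ≥ 3: [(14,135/8) (14,46/15) (57/4,3) (272/15,3) (19,19/2) (19,52/3) (17,18)]
4. After y ≤ 16: [(14,16) (14,46/15) (57/4,3) (272/15,3) (19,19/2) (19,16)]
5. Canonical ring: [(14,46/15) (57/4,3) (272/15,3) (19,19/2) (19,16) (14,16)]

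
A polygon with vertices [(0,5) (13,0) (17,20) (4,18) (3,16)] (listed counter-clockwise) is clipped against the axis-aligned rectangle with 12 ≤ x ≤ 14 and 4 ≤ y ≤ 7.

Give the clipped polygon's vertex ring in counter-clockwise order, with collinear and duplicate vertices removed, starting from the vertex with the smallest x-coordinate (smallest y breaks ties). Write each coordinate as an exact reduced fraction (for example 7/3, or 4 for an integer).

1. After x ≥ 12: [(12,5/13) (13,0) (17,20) (12,250/13)]
2. After x ≤ 14: [(12,5/13) (13,0) (14,5) (14,254/13) (12,250/13)]
3. After y ≥ 4: [(12,4) (69/5,4) (14,5) (14,254/13) (12,250/13)]
4. After y ≤ 7: [(12,7) (12,4) (69/5,4) (14,5) (14,7)]
5. Canonical ring: [(12,4) (69/5,4) (14,5) (14,7) (12,7)]

Clipped polygon: [(12,4) (69/5,4) (14,5) (14,7) (12,7)]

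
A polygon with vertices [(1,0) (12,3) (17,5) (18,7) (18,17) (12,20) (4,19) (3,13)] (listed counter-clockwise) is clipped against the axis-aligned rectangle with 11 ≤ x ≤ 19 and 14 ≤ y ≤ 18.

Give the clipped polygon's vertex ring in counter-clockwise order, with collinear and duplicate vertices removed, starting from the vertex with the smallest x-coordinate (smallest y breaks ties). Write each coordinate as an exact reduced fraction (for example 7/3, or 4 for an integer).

Clipped polygon: [(11,14) (18,14) (18,17) (16,18) (11,18)]

1. After x ≥ 11: [(11,30/11) (12,3) (17,5) (18,7) (18,17) (12,20) (11,159/8)]
2. After x ≤ 19: [(11,30/11) (12,3) (17,5) (18,7) (18,17) (12,20) (11,159/8)]
3. After y ≥ 14: [(11,14) (18,14) (18,17) (12,20) (11,159/8)]
4. After y ≤ 18: [(11,18) (11,14) (18,14) (18,17) (16,18)]
5. Canonical ring: [(11,14) (18,14) (18,17) (16,18) (11,18)]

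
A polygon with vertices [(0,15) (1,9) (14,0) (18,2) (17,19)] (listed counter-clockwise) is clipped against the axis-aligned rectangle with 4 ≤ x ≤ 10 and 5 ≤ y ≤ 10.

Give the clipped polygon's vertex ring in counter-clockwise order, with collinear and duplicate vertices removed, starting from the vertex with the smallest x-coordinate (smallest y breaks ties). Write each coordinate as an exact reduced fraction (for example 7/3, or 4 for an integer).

Clipped polygon: [(4,90/13) (61/9,5) (10,5) (10,10) (4,10)]

1. After x ≥ 4: [(4,271/17) (4,90/13) (14,0) (18,2) (17,19)]
2. After x ≤ 10: [(10,295/17) (4,271/17) (4,90/13) (10,36/13)]
3. After y ≥ 5: [(10,5) (10,295/17) (4,271/17) (4,90/13) (61/9,5)]
4. After y ≤ 10: [(10,5) (10,10) (4,10) (4,90/13) (61/9,5)]
5. Canonical ring: [(4,90/13) (61/9,5) (10,5) (10,10) (4,10)]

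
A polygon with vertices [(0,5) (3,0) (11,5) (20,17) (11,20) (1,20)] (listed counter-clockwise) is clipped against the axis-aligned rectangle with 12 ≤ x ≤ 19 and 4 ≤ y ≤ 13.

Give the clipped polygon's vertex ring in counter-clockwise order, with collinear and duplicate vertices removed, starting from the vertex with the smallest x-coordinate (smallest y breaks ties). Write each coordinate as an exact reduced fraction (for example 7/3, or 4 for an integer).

1. After x ≥ 12: [(12,19/3) (20,17) (12,59/3)]
2. After x ≤ 19: [(12,19/3) (19,47/3) (19,52/3) (12,59/3)]
3. After y ≥ 4: [(12,19/3) (19,47/3) (19,52/3) (12,59/3)]
4. After y ≤ 13: [(12,13) (12,19/3) (17,13)]
5. Canonical ring: [(12,19/3) (17,13) (12,13)]

Clipped polygon: [(12,19/3) (17,13) (12,13)]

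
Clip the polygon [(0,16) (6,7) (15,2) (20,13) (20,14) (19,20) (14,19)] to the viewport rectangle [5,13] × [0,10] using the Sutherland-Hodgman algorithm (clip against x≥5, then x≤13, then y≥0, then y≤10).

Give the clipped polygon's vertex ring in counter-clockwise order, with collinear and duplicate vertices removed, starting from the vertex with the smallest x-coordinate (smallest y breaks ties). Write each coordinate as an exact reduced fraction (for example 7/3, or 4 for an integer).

1. After x ≥ 5: [(5,239/14) (5,17/2) (6,7) (15,2) (20,13) (20,14) (19,20) (14,19)]
2. After x ≤ 13: [(13,263/14) (5,239/14) (5,17/2) (6,7) (13,28/9)]
3. After y ≥ 0: [(13,263/14) (5,239/14) (5,17/2) (6,7) (13,28/9)]
4. After y ≤ 10: [(13,10) (5,10) (5,17/2) (6,7) (13,28/9)]
5. Canonical ring: [(5,17/2) (6,7) (13,28/9) (13,10) (5,10)]

Clipped polygon: [(5,17/2) (6,7) (13,28/9) (13,10) (5,10)]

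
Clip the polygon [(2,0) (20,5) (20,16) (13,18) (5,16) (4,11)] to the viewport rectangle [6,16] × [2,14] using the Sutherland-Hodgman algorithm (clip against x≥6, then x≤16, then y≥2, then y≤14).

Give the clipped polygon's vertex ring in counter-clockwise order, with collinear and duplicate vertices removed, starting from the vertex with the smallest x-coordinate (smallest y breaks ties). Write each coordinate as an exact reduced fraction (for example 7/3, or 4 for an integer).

1. After x ≥ 6: [(6,10/9) (20,5) (20,16) (13,18) (6,65/4)]
2. After x ≤ 16: [(6,10/9) (16,35/9) (16,120/7) (13,18) (6,65/4)]
3. After y ≥ 2: [(6,2) (46/5,2) (16,35/9) (16,120/7) (13,18) (6,65/4)]
4. After y ≤ 14: [(6,14) (6,2) (46/5,2) (16,35/9) (16,14)]
5. Canonical ring: [(6,2) (46/5,2) (16,35/9) (16,14) (6,14)]

Clipped polygon: [(6,2) (46/5,2) (16,35/9) (16,14) (6,14)]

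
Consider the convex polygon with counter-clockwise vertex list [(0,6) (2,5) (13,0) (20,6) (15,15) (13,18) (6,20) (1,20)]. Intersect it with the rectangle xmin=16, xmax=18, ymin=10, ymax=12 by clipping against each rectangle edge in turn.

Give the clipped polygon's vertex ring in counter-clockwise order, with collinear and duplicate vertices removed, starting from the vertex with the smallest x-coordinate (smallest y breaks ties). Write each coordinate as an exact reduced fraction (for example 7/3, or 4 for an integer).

1. After x ≥ 16: [(16,18/7) (20,6) (16,66/5)]
2. After x ≤ 18: [(16,18/7) (18,30/7) (18,48/5) (16,66/5)]
3. After y ≥ 10: [(16,10) (160/9,10) (16,66/5)]
4. After y ≤ 12: [(16,12) (16,10) (160/9,10) (50/3,12)]
5. Canonical ring: [(16,10) (160/9,10) (50/3,12) (16,12)]

Clipped polygon: [(16,10) (160/9,10) (50/3,12) (16,12)]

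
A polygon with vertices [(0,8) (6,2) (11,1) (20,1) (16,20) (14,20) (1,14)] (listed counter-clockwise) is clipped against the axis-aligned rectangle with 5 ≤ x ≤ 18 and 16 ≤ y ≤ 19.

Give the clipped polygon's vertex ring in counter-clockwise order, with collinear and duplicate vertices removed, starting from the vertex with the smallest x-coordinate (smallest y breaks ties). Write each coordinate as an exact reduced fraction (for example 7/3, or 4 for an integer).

1. After x ≥ 5: [(5,3) (6,2) (11,1) (20,1) (16,20) (14,20) (5,206/13)]
2. After x ≤ 18: [(5,3) (6,2) (11,1) (18,1) (18,21/2) (16,20) (14,20) (5,206/13)]
3. After y ≥ 16: [(320/19,16) (16,20) (14,20) (16/3,16)]
4. After y ≤ 19: [(320/19,16) (308/19,19) (71/6,19) (16/3,16)]
5. Canonical ring: [(16/3,16) (320/19,16) (308/19,19) (71/6,19)]

Clipped polygon: [(16/3,16) (320/19,16) (308/19,19) (71/6,19)]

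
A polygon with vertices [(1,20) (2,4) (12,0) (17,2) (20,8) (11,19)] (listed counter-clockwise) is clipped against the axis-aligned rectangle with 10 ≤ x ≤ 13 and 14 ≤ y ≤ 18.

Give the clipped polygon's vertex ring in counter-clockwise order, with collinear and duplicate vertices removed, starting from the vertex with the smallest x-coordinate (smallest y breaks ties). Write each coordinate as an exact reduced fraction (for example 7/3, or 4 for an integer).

Clipped polygon: [(10,14) (13,14) (13,149/9) (130/11,18) (10,18)]

1. After x ≥ 10: [(10,191/10) (10,4/5) (12,0) (17,2) (20,8) (11,19)]
2. After x ≤ 13: [(10,191/10) (10,4/5) (12,0) (13,2/5) (13,149/9) (11,19)]
3. After y ≥ 14: [(10,191/10) (10,14) (13,14) (13,149/9) (11,19)]
4. After y ≤ 18: [(10,18) (10,14) (13,14) (13,149/9) (130/11,18)]
5. Canonical ring: [(10,14) (13,14) (13,149/9) (130/11,18) (10,18)]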